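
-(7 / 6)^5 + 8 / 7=-55441 / 54432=-1.02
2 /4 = 1 /2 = 0.50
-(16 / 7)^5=-1048576 / 16807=-62.39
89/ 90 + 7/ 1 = 719/ 90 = 7.99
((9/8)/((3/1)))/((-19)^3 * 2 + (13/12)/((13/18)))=-3/109732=-0.00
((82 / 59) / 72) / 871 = 41 / 1850004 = 0.00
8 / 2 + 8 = 12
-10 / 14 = -5 / 7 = -0.71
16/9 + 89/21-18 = -755/63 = -11.98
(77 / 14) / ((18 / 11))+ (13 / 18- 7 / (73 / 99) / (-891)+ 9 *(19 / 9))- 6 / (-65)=3960683 / 170820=23.19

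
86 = 86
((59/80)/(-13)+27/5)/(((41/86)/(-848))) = -25328806/2665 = -9504.24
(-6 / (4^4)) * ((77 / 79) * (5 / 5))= -231 / 10112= -0.02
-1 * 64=-64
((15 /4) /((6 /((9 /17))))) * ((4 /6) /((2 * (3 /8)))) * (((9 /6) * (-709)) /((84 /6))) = -10635 /476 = -22.34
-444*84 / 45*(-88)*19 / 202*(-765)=-530050752 / 101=-5248027.25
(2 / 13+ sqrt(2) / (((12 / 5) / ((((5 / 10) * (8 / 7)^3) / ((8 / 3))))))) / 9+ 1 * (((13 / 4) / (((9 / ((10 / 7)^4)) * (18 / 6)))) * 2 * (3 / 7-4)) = -21024158 / 5899257+ 40 * sqrt(2) / 3087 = -3.55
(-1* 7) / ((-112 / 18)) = 9 / 8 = 1.12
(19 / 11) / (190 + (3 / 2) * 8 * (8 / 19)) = 361 / 40766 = 0.01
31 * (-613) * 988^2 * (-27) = 500840939664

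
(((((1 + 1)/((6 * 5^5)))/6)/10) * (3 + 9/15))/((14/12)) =3/546875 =0.00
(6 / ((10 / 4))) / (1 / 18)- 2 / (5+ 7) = 1291 / 30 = 43.03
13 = 13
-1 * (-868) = 868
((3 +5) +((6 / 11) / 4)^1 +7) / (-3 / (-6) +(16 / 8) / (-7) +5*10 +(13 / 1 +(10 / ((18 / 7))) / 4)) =41958 / 177925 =0.24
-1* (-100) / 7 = 100 / 7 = 14.29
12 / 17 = 0.71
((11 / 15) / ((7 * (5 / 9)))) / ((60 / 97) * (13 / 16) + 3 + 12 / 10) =0.04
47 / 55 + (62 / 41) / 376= 363981 / 423940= 0.86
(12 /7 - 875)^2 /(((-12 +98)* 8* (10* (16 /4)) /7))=37368769 /192640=193.98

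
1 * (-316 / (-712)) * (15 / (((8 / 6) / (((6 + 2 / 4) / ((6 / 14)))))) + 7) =78.83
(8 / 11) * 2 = 16 / 11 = 1.45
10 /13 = 0.77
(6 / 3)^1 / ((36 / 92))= 46 / 9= 5.11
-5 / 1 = -5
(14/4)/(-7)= -1/2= -0.50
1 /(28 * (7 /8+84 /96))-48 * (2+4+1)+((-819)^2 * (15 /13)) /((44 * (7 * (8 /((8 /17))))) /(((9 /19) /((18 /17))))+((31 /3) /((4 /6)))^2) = -634857571 /2341073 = -271.18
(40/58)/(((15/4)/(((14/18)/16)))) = 7/783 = 0.01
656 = 656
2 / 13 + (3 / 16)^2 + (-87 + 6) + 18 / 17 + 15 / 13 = -4446779 / 56576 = -78.60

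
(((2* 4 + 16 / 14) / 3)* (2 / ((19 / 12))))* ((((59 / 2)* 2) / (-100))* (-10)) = 15104 / 665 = 22.71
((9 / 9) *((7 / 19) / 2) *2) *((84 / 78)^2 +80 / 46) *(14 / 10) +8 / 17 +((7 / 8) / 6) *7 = 899935217 / 301320240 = 2.99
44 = 44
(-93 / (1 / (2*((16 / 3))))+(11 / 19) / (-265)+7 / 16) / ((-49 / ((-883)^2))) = 15777797.50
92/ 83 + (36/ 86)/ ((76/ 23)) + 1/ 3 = 638149/ 406866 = 1.57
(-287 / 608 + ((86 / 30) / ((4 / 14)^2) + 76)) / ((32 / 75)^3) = 28380346875 / 19922944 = 1424.51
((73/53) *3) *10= 2190/53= 41.32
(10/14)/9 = 5/63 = 0.08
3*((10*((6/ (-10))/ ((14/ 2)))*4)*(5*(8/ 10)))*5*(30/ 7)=-43200/ 49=-881.63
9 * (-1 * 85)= -765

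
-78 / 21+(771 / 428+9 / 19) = -81925 / 56924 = -1.44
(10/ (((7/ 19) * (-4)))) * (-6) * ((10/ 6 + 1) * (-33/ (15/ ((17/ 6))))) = -14212/ 21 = -676.76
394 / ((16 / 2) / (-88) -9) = -2167 / 50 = -43.34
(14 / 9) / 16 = 7 / 72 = 0.10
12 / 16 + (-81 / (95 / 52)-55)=-37463 / 380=-98.59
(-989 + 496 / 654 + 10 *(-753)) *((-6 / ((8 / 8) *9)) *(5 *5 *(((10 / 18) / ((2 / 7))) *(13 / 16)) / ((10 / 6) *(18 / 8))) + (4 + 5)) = -1785483065 / 105948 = -16852.45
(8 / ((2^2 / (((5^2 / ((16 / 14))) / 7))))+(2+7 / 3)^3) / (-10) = -9463 / 1080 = -8.76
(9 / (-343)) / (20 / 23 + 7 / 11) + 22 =957583 / 43561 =21.98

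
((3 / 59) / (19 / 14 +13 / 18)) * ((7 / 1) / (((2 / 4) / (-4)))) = -10584 / 7729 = -1.37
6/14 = 3/7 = 0.43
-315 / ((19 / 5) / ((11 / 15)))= -1155 / 19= -60.79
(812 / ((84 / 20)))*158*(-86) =-7881040 / 3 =-2627013.33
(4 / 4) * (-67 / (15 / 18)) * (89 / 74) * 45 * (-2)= 322002 / 37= 8702.76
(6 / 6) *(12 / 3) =4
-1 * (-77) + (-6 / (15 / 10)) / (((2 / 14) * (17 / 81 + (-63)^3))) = 779772049 / 10126895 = 77.00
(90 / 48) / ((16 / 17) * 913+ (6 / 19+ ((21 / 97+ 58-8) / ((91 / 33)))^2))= 0.00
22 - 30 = -8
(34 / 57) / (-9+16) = 34 / 399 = 0.09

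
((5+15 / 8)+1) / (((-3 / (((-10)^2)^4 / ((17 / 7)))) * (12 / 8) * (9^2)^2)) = -1225000000 / 111537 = -10982.90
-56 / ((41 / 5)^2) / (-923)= 1400 / 1551563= 0.00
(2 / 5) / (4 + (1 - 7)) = -1 / 5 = -0.20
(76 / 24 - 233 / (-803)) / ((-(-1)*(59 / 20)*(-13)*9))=-166550 / 16629327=-0.01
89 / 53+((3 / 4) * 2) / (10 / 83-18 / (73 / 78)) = 19649375 / 12275012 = 1.60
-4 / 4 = -1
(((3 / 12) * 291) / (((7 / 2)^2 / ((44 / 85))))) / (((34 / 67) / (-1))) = -428934 / 70805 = -6.06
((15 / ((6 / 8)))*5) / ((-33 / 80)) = -8000 / 33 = -242.42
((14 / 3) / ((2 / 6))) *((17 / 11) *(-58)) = -13804 / 11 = -1254.91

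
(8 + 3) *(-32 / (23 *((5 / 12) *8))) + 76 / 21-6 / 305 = -146126 / 147315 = -0.99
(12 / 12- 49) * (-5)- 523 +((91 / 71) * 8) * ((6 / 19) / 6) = -381039 / 1349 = -282.46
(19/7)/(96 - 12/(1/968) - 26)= -19/80822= -0.00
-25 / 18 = -1.39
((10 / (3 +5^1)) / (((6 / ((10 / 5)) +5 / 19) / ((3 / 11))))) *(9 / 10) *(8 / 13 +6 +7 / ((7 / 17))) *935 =13386735 / 6448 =2076.11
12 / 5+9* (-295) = -13263 / 5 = -2652.60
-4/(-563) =4/563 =0.01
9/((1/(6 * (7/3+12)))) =774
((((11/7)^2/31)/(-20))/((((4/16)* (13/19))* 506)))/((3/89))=-18601/13625430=-0.00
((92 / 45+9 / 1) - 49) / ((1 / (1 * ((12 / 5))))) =-6832 / 75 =-91.09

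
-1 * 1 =-1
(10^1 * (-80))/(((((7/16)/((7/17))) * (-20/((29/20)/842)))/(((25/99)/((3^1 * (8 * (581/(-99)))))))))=-1450/12474651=-0.00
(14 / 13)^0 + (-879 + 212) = -666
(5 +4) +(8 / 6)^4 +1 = 1066 / 81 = 13.16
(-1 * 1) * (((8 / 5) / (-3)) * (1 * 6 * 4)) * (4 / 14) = 3.66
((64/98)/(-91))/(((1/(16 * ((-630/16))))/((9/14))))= 12960/4459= 2.91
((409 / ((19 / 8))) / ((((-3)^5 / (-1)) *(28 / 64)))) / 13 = 52352 / 420147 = 0.12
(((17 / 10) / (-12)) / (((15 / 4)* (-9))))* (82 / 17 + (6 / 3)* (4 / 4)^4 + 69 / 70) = 9293 / 283500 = 0.03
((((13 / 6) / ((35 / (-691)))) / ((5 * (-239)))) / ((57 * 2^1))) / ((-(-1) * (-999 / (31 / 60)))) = -278473 / 1714781502000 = -0.00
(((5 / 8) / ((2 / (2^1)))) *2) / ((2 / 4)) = 5 / 2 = 2.50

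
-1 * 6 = -6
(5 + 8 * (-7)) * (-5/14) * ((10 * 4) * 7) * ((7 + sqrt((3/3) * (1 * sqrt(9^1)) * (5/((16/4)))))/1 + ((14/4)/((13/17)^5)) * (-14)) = -341567104200/371293 + 2550 * sqrt(15) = -910063.41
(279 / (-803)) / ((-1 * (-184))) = -279 / 147752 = -0.00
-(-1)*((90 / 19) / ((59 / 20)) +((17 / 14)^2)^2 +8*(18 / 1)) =147.78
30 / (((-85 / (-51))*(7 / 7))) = 18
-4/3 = -1.33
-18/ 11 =-1.64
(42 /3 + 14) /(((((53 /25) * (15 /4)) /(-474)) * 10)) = -8848 /53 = -166.94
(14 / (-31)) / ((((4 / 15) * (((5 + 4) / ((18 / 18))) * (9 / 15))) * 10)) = -35 / 1116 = -0.03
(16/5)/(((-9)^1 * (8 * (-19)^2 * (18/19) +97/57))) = -304/2340735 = -0.00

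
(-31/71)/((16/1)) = -31/1136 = -0.03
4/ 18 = 2/ 9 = 0.22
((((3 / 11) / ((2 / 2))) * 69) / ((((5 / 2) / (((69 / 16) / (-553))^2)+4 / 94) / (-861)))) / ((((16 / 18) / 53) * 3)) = -6341130056331 / 809489493296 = -7.83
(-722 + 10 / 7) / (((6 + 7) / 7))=-388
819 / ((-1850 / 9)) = -7371 / 1850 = -3.98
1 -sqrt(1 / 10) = 1 -sqrt(10) / 10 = 0.68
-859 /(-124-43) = 859 /167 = 5.14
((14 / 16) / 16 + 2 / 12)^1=0.22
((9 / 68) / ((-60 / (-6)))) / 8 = 9 / 5440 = 0.00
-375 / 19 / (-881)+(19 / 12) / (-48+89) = 502541 / 8235588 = 0.06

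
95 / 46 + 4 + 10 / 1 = 739 / 46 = 16.07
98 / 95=1.03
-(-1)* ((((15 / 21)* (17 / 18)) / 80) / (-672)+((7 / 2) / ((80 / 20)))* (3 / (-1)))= -3556241 / 1354752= -2.63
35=35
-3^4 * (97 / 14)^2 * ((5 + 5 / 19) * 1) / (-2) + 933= 20790471 / 1862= 11165.67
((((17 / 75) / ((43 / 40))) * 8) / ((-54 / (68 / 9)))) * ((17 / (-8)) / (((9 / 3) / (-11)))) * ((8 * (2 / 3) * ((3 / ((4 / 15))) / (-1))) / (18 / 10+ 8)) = 17293760 / 1536003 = 11.26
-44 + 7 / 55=-2413 / 55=-43.87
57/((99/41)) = 23.61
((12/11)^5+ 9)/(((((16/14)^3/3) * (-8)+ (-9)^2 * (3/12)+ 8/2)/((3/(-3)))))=-6990165756/13436323879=-0.52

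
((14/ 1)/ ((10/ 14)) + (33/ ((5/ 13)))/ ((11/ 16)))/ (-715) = -722/ 3575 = -0.20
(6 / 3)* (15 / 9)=10 / 3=3.33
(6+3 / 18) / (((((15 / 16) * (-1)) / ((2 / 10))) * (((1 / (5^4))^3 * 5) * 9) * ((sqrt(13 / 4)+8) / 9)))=-18500000000 / 2187+1156250000 * sqrt(13) / 2187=-6552849.26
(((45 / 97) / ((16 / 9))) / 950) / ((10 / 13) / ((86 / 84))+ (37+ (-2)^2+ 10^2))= 15093 / 7788665440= 0.00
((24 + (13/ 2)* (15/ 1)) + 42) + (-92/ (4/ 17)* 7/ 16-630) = -10201/ 16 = -637.56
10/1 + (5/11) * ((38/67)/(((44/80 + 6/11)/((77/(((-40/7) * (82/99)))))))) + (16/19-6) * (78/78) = 25496363/25157026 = 1.01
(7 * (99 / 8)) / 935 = 63 / 680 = 0.09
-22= -22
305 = 305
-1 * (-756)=756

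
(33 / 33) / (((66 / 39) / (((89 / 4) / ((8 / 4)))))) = 1157 / 176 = 6.57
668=668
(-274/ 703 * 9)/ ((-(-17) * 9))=-274/ 11951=-0.02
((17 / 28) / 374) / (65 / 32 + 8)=4 / 24717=0.00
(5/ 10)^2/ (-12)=-1/ 48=-0.02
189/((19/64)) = 12096/19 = 636.63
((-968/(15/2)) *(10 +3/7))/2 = -70664/105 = -672.99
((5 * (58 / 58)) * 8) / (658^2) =0.00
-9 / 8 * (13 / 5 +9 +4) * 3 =-1053 / 20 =-52.65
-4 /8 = -1 /2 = -0.50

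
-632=-632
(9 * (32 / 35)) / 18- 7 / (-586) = 9621 / 20510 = 0.47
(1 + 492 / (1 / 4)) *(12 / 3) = 7876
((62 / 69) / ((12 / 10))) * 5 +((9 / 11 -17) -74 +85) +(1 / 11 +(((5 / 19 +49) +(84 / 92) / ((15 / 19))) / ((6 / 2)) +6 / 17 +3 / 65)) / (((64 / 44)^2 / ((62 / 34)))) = 2802454003369 / 208050036480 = 13.47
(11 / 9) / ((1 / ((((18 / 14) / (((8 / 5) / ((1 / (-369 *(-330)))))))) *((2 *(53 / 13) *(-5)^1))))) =-265 / 805896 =-0.00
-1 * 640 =-640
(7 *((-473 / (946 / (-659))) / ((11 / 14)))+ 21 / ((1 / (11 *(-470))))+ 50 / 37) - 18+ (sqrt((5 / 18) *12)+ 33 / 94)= -4041986475 / 38258+ sqrt(30) / 3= -105648.93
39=39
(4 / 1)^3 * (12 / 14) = 384 / 7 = 54.86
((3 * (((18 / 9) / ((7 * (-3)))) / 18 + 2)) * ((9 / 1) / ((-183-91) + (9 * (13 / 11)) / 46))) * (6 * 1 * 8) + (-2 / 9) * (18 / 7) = -9710684 / 969689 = -10.01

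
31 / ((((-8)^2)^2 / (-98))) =-1519 / 2048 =-0.74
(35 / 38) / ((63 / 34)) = 85 / 171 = 0.50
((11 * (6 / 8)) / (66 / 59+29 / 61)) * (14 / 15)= 277123 / 57370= 4.83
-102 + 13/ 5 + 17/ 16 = -98.34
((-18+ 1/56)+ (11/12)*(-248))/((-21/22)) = 453343/1764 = 257.00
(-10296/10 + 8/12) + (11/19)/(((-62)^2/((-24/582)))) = -27335512547/26566845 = -1028.93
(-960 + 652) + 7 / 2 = -609 / 2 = -304.50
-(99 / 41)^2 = -9801 / 1681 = -5.83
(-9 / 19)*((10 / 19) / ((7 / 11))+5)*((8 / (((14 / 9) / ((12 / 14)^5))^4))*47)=-3931942151283062774169600 / 484125771698691329191327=-8.12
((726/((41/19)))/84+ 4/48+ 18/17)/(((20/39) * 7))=3917797/2732240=1.43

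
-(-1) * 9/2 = 9/2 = 4.50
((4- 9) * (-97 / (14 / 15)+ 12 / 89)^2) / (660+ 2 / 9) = -752646281805 / 9225050072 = -81.59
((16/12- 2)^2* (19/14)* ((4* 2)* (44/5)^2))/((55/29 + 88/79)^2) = 1343662336/32588325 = 41.23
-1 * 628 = -628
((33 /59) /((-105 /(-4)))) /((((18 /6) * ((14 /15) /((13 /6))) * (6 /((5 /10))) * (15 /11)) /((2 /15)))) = 1573 /11708550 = 0.00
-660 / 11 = -60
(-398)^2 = 158404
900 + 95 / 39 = 35195 / 39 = 902.44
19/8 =2.38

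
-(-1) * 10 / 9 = 10 / 9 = 1.11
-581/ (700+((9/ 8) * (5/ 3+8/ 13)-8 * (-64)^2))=60424/ 3334805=0.02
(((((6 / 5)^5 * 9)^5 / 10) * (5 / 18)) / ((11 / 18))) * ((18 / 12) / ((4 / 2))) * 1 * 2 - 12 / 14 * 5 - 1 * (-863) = 384930.39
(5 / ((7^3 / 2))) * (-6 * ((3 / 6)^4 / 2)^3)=-0.00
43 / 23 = 1.87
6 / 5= 1.20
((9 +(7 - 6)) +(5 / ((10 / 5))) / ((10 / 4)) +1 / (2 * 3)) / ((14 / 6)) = 67 / 14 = 4.79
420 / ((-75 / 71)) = -1988 / 5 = -397.60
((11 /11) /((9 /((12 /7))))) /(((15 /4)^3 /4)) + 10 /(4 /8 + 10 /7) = 368524 /70875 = 5.20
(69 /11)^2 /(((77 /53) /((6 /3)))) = 504666 /9317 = 54.17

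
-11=-11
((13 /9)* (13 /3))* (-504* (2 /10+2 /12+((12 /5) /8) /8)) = -114751 /90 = -1275.01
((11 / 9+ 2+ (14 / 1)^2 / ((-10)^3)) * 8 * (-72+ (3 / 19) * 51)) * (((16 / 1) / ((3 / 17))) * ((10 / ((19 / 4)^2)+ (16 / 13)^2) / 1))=-7964576851968 / 28979275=-274836.99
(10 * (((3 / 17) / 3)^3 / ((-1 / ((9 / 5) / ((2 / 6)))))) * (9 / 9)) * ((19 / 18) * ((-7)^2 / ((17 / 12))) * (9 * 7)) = -2111508 / 83521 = -25.28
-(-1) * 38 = 38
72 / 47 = 1.53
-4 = -4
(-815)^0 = 1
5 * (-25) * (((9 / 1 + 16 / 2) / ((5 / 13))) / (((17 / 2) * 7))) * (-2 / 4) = 325 / 7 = 46.43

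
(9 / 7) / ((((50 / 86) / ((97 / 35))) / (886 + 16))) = 33860178 / 6125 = 5528.19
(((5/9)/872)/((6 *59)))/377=5/1047378384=0.00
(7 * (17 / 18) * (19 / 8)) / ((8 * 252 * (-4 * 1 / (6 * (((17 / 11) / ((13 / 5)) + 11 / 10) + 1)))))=-1244519 / 39536640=-0.03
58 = 58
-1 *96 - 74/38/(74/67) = -3715/38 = -97.76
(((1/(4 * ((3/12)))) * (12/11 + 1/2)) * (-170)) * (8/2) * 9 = -107100/11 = -9736.36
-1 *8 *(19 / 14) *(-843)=64068 / 7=9152.57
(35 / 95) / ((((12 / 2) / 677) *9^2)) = 4739 / 9234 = 0.51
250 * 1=250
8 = 8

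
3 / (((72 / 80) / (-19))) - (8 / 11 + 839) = -29801 / 33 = -903.06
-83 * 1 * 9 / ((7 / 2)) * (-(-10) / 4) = -3735 / 7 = -533.57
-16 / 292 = -4 / 73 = -0.05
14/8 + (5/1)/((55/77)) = 35/4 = 8.75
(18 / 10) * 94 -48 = 606 / 5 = 121.20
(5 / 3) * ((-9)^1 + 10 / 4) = -65 / 6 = -10.83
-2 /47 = -0.04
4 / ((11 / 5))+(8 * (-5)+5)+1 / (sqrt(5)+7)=-1453 / 44 - sqrt(5) / 44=-33.07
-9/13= -0.69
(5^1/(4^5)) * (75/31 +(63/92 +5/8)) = 106355/5840896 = 0.02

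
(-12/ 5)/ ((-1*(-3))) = -4/ 5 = -0.80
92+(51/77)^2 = 548069/5929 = 92.44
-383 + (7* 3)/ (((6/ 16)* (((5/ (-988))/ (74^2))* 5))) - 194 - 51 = -302991828/ 25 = -12119673.12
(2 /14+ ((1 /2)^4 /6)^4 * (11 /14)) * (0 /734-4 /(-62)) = 169869323 /18430820352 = 0.01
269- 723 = -454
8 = 8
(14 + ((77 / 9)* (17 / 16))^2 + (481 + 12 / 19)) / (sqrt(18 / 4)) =227827051* sqrt(2) / 1181952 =272.60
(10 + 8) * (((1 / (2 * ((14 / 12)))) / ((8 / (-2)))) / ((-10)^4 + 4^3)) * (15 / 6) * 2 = -135 / 140896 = -0.00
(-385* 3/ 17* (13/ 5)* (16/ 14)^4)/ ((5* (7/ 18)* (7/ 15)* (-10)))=47443968/ 1428595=33.21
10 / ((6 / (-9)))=-15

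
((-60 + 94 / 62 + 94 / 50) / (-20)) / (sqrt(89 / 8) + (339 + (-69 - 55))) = 3772648 / 286526025 - 21934 *sqrt(178) / 1432630125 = 0.01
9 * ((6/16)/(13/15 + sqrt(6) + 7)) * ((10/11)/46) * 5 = 597375/12724888 -151875 * sqrt(6)/25449776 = 0.03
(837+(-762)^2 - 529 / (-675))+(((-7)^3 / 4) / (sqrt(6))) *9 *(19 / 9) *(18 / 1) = 392500204 / 675 - 19551 *sqrt(6) / 4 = 569509.29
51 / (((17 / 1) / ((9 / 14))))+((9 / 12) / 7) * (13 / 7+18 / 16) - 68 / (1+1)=-49787 / 1568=-31.75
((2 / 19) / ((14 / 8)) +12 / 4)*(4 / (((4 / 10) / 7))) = 4070 / 19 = 214.21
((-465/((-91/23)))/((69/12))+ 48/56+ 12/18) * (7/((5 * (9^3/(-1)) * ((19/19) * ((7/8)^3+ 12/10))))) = -3069952/136099197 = -0.02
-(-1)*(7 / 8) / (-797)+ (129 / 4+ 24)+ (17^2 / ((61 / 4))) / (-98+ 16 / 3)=3029878013 / 54062104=56.04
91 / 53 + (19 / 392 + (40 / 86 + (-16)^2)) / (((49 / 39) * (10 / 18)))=80811325699 / 218875160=369.21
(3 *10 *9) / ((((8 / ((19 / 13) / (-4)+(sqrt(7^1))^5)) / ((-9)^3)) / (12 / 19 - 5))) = -8168445 / 208+400253805 *sqrt(7) / 76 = 13894571.12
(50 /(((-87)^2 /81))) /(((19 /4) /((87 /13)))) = 0.75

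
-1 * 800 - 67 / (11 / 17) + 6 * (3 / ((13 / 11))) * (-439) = -1085349 / 143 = -7589.85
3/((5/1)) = 3/5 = 0.60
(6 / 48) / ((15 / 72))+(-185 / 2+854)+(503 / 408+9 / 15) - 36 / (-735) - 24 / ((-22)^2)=9239882623 / 12095160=763.93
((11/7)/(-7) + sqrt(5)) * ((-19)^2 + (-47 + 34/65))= -224884/3185 + 20444 * sqrt(5)/65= 632.69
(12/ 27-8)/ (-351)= 68/ 3159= 0.02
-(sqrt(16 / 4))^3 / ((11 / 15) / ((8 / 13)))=-960 / 143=-6.71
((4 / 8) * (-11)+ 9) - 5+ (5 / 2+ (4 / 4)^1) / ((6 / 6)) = 2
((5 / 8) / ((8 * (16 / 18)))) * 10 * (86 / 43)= 225 / 128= 1.76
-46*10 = -460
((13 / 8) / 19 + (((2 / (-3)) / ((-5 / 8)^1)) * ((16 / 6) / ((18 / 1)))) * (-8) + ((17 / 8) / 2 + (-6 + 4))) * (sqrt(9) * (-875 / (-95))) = -9119005 / 155952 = -58.47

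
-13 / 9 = -1.44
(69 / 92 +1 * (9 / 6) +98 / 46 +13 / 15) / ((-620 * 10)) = -7241 / 8556000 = -0.00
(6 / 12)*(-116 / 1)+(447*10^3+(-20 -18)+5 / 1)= 446909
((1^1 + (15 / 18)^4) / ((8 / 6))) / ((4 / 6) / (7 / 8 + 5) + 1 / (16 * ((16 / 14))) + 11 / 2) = 180574 / 920691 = 0.20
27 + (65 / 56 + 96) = 6953 / 56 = 124.16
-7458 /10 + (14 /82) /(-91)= -1987562 /2665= -745.80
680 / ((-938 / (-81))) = 58.72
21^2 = 441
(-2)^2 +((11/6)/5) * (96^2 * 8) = 135188/5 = 27037.60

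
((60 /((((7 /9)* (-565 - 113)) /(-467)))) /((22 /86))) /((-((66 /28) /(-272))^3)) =1584083663912960 /4963299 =319159426.81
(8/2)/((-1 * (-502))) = 2/251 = 0.01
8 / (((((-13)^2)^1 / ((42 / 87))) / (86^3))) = 71238272 / 4901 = 14535.46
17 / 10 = 1.70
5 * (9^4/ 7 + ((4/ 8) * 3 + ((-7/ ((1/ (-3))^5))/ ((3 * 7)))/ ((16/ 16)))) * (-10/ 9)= -118975/ 21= -5665.48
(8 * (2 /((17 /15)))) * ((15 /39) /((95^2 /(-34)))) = -96 /4693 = -0.02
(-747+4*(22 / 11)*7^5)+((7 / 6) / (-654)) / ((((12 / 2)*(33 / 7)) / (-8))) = 12985684420 / 97119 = 133709.00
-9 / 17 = -0.53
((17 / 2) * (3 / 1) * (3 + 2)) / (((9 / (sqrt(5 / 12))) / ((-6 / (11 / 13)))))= -1105 * sqrt(15) / 66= -64.84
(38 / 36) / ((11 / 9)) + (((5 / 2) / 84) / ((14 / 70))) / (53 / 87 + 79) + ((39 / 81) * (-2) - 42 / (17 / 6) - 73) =-172174344635 / 1958284944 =-87.92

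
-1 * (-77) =77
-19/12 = -1.58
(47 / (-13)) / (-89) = 47 / 1157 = 0.04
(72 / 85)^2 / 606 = 864 / 729725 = 0.00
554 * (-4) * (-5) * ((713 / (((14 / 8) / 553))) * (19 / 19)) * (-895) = -2234289312800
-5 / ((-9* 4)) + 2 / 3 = 29 / 36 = 0.81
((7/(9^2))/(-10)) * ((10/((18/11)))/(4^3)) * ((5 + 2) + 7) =-539/46656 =-0.01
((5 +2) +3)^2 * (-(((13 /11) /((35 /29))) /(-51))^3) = 214330532 /302797794915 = 0.00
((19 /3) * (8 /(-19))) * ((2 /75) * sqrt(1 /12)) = -8 * sqrt(3) /675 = -0.02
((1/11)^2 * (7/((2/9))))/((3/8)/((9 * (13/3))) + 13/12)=9828/41261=0.24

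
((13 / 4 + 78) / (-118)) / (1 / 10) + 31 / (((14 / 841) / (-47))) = -144601141 / 1652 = -87530.96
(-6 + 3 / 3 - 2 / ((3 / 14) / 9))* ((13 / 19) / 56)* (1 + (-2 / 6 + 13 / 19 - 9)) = 126113 / 15162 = 8.32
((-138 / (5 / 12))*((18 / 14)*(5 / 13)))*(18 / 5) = -268272 / 455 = -589.61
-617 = -617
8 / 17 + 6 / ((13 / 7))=818 / 221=3.70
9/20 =0.45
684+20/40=1369/2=684.50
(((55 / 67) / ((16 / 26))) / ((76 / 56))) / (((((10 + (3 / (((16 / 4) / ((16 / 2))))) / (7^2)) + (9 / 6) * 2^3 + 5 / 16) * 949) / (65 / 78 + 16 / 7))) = 64190 / 445780413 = 0.00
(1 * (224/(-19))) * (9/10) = -1008/95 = -10.61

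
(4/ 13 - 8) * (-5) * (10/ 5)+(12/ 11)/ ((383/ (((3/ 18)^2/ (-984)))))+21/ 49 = 87542466173/ 1131746616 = 77.35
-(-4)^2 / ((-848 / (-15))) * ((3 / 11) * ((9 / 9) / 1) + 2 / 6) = -100 / 583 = -0.17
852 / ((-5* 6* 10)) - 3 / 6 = -167 / 50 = -3.34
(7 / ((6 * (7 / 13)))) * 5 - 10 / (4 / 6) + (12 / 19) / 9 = -467 / 114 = -4.10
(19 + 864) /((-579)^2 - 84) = 883 /335157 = 0.00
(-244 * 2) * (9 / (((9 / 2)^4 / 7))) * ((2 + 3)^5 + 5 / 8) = -56944720 / 243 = -234340.41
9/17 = 0.53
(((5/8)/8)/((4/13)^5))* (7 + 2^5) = 72402135/65536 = 1104.77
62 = 62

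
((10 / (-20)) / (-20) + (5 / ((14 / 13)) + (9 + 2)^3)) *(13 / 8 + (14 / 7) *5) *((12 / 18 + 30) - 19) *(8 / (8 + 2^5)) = 11593597 / 320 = 36229.99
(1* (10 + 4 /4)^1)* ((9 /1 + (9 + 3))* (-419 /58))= -96789 /58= -1668.78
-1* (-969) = 969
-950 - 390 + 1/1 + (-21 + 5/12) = -16315/12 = -1359.58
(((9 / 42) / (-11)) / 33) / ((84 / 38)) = -19 / 71148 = -0.00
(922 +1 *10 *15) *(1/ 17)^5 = 1072/ 1419857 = 0.00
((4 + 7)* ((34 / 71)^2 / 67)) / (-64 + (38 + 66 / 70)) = -445060 / 296204119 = -0.00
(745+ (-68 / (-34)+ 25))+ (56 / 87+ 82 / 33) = 247266 / 319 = 775.13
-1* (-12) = 12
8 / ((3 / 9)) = 24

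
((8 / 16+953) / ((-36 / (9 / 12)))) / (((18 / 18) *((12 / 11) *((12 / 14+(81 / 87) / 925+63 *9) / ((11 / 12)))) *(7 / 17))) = -105226400675 / 1474047092736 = -0.07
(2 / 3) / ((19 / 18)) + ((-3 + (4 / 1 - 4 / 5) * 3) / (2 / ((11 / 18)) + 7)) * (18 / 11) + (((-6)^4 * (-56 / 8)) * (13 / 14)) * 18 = -1627751454 / 10735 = -151630.32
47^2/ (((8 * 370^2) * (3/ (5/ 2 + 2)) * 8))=6627/ 17523200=0.00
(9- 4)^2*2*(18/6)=150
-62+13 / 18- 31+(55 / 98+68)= -10459 / 441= -23.72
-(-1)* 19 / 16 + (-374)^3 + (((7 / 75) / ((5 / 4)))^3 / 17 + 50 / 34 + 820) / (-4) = -750376472959072183 / 14343750000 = -52313828.18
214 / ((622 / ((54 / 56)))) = 2889 / 8708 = 0.33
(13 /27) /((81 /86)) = 1118 /2187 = 0.51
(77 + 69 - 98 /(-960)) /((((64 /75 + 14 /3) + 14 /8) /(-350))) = -61362875 /8724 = -7033.80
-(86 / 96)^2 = -1849 / 2304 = -0.80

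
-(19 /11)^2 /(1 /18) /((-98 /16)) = 51984 /5929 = 8.77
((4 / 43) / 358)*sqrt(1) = 2 / 7697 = 0.00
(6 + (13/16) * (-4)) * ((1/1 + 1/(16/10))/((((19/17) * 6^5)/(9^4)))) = 65637/19456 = 3.37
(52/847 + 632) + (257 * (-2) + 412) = 448962/847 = 530.06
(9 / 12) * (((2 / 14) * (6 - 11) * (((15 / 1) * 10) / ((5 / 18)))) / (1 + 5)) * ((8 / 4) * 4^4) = -172800 / 7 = -24685.71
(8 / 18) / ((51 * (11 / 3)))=4 / 1683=0.00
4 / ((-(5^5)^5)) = -4 / 298023223876953125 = -0.00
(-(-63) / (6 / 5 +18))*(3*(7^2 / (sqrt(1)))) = 15435 / 32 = 482.34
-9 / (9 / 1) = -1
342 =342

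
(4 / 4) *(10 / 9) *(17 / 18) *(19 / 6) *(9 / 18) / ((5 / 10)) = 1615 / 486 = 3.32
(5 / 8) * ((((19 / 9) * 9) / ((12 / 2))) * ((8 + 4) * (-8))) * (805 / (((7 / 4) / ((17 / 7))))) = -1485800 / 7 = -212257.14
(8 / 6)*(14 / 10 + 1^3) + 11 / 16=311 / 80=3.89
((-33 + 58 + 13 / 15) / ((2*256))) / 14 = 97 / 26880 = 0.00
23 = 23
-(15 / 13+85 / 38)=-1675 / 494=-3.39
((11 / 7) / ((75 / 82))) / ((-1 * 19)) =-902 / 9975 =-0.09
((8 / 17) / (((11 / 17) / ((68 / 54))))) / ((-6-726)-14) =-136 / 110781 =-0.00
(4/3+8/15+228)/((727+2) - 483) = 1724/1845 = 0.93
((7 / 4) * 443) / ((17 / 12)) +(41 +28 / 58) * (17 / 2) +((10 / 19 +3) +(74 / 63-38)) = 1022726503 / 1180242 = 866.54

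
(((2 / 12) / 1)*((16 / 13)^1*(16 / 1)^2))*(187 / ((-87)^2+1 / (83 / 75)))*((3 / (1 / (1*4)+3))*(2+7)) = 190722048 / 17697173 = 10.78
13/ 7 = 1.86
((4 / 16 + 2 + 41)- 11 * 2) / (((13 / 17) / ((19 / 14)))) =27455 / 728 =37.71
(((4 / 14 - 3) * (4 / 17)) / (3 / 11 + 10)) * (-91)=10868 / 1921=5.66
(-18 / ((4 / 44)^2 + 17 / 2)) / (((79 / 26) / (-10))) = 1132560 / 162661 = 6.96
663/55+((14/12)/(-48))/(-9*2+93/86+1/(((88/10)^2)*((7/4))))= 23524193321/1951246440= 12.06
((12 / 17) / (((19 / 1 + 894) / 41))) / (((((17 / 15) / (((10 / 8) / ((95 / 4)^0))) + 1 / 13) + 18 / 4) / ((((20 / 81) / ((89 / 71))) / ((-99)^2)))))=151372000 / 1302933261647853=0.00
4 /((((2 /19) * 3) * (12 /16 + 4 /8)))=152 /15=10.13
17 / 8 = 2.12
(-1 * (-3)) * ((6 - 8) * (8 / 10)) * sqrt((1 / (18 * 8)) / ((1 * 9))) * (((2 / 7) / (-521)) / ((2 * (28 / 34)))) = 17 / 382935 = 0.00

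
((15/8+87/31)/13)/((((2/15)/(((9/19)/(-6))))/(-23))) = 1201635/245024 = 4.90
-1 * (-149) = 149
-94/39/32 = -47/624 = -0.08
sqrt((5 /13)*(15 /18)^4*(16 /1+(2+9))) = 25*sqrt(195) /156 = 2.24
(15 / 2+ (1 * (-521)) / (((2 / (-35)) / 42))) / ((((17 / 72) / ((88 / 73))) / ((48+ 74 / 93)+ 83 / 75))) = 18767290154976 / 192355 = 97565907.59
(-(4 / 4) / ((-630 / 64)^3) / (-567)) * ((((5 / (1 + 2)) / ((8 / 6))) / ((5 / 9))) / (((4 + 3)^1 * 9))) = -0.00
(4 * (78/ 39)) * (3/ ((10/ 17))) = 204/ 5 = 40.80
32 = 32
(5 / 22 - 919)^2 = 408565369 / 484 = 844143.32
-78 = -78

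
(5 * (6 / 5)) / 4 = 3 / 2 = 1.50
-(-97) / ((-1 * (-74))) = 97 / 74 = 1.31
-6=-6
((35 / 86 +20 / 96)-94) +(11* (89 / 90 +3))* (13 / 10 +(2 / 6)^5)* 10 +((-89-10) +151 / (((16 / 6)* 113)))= 40416613049 / 106266330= 380.33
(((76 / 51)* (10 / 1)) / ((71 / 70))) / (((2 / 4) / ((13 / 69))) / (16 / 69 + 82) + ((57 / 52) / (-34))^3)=455.72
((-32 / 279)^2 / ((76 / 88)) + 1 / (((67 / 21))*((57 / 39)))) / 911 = 22759969 / 90272441223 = 0.00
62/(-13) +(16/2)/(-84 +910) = -25554/5369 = -4.76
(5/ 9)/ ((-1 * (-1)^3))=5/ 9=0.56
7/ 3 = 2.33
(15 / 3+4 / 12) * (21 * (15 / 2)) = 840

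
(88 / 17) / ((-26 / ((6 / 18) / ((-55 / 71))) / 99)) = 9372 / 1105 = 8.48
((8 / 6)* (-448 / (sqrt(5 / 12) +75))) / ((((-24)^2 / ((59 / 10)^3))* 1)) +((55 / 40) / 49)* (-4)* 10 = -196573369 / 49608825 +1437653* sqrt(15) / 227795625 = -3.94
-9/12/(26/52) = -3/2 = -1.50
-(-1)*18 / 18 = 1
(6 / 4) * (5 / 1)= 15 / 2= 7.50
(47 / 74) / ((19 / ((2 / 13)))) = 47 / 9139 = 0.01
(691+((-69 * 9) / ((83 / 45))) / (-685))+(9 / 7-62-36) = 47342483 / 79597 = 594.78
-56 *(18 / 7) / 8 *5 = -90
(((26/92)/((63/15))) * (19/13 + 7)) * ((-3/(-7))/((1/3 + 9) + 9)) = 15/1127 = 0.01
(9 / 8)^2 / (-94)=-81 / 6016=-0.01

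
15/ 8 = 1.88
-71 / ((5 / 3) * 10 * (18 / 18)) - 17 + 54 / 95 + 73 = 49693 / 950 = 52.31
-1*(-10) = 10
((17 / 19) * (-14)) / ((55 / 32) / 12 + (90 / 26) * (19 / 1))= -9984 / 52535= -0.19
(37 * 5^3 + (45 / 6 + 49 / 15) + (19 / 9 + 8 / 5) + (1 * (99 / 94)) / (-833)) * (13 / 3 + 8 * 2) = 498602197964 / 5285385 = 94336.02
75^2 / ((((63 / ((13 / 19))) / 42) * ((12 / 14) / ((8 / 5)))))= 91000 / 19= 4789.47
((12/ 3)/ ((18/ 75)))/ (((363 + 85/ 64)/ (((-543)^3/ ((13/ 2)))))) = -341553081600/ 303121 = -1126787.92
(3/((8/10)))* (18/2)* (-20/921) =-225/307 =-0.73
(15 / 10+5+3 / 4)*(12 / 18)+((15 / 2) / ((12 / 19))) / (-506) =58411 / 12144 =4.81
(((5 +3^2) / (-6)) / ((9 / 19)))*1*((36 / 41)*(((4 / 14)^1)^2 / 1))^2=-14592 / 576583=-0.03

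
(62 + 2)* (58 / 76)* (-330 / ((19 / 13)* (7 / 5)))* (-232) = 4618099200 / 2527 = 1827502.65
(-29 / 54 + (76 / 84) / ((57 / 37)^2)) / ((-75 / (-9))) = -373 / 19950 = -0.02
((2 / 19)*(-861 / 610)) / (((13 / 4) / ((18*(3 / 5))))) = -185976 / 376675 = -0.49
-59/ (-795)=59/ 795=0.07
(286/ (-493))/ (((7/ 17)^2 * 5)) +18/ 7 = 13408/ 7105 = 1.89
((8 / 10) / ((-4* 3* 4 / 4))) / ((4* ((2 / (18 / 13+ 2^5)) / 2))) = -217 / 390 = -0.56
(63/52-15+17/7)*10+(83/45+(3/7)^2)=-6396353/57330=-111.57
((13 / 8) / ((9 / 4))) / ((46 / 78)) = 169 / 138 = 1.22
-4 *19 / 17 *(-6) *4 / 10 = 912 / 85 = 10.73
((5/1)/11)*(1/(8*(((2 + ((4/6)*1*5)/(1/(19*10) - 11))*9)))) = 10445/2807376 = 0.00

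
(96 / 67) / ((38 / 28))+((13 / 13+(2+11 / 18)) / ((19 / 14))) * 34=1048586 / 11457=91.52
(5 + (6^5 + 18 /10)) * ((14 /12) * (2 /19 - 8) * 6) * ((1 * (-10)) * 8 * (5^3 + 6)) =85641931200 /19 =4507470063.16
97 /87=1.11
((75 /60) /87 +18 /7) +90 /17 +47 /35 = 1909667 /207060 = 9.22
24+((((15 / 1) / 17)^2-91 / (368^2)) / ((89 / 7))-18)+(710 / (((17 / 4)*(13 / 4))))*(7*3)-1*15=48475343153543 / 45282129152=1070.52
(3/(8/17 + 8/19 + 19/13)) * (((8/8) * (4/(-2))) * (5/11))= -125970/108691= -1.16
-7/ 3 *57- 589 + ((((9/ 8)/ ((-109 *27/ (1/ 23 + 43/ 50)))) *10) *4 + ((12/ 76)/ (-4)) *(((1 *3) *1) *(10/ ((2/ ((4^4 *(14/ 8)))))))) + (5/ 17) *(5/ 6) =-11988898766/ 12146415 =-987.03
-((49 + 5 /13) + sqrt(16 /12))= -642 /13 - 2* sqrt(3) /3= -50.54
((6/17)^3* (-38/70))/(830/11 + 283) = -45144/678018565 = -0.00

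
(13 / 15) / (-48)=-13 / 720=-0.02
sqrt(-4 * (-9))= 6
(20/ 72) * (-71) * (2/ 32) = -355/ 288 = -1.23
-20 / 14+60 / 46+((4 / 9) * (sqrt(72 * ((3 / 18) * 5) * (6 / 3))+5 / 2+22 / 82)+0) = 65714 / 59409+8 * sqrt(30) / 9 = 5.97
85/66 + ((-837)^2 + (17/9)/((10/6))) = 231188569/330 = 700571.42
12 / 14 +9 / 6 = 33 / 14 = 2.36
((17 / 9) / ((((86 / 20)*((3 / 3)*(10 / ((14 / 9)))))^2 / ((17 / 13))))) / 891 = 56644 / 15612968943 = 0.00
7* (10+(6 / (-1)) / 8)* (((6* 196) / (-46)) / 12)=-12691 / 92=-137.95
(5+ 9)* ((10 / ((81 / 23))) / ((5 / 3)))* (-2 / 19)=-1288 / 513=-2.51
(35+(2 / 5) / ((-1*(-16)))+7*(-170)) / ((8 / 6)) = -138597 / 160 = -866.23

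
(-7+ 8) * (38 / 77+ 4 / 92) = 951 / 1771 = 0.54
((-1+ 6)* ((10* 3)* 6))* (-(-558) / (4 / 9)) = 1129950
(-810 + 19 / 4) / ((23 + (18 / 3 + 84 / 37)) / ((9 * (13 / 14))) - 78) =10.84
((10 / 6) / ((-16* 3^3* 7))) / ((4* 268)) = -5 / 9725184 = -0.00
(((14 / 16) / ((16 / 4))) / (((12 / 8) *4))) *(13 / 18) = 91 / 3456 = 0.03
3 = 3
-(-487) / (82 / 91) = 540.45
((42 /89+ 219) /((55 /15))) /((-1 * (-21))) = 19533 /6853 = 2.85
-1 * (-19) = 19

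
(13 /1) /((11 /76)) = 988 /11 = 89.82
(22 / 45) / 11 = 2 / 45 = 0.04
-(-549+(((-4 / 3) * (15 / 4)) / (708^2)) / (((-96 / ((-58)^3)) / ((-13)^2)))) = 3322935937 / 6015168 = 552.43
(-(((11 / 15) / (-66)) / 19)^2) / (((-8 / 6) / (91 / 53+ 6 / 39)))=0.00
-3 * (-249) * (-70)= -52290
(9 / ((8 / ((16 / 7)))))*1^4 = 2.57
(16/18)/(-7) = -8/63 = -0.13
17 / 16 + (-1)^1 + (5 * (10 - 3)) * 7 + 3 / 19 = 74547 / 304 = 245.22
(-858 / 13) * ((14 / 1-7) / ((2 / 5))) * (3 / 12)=-1155 / 4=-288.75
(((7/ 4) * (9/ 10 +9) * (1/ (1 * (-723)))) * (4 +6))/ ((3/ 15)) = -1155/ 964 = -1.20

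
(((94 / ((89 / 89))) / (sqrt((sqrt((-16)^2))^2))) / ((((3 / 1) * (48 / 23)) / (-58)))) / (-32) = 31349 / 18432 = 1.70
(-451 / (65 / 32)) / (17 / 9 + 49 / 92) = -11949696 / 130325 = -91.69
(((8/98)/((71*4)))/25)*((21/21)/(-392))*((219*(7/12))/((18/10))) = -73/35068320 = -0.00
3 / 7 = 0.43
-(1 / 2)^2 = -1 / 4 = -0.25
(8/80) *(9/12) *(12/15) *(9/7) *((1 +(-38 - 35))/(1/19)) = -18468/175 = -105.53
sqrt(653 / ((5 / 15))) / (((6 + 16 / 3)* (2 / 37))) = 111* sqrt(1959) / 68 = 72.25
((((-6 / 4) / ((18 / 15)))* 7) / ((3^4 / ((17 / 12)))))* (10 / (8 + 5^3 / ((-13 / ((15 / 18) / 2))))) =-5525 / 14418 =-0.38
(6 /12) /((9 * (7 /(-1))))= -1 /126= -0.01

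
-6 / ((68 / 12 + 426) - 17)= -9 / 622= -0.01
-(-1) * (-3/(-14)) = 3/14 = 0.21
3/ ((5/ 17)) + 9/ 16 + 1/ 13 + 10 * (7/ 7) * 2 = 32073/ 1040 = 30.84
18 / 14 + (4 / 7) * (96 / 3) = 19.57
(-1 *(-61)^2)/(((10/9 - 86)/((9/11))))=35.86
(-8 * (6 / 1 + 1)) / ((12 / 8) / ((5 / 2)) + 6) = -280 / 33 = -8.48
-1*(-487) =487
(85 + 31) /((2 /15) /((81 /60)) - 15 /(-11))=103356 /1303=79.32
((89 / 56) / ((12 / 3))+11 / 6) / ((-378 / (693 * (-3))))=16489 / 1344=12.27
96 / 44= 24 / 11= 2.18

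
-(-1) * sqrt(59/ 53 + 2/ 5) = sqrt(106265)/ 265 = 1.23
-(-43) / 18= 43 / 18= 2.39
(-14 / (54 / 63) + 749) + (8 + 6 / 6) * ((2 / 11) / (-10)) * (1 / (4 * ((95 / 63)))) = 45936499 / 62700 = 732.64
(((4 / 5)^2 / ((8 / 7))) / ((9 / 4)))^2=3136 / 50625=0.06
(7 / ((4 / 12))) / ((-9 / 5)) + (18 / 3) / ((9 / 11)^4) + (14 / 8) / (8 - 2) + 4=105223 / 17496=6.01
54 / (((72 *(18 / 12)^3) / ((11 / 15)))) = 0.16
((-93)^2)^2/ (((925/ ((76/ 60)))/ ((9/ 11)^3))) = 345375613017/ 6155875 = 56105.04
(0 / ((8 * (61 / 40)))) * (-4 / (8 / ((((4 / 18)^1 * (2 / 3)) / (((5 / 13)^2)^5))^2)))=0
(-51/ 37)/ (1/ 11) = -561/ 37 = -15.16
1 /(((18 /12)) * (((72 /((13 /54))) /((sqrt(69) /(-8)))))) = -13 * sqrt(69) /46656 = -0.00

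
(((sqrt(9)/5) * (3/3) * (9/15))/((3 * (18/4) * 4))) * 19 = 19/150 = 0.13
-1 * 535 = -535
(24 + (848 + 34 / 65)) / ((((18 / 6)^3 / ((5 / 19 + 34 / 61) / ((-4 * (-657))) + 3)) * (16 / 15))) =86380214333 / 950305824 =90.90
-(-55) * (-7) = -385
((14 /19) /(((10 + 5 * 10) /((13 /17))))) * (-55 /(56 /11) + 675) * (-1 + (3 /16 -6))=-10541063 /248064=-42.49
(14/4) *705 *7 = 34545/2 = 17272.50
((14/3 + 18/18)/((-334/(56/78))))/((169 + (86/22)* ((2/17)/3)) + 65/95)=-60401/842176491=-0.00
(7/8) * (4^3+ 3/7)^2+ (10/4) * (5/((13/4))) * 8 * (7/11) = 29243143/8008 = 3651.74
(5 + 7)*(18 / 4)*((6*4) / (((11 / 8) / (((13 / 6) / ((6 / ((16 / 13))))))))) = 4608 / 11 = 418.91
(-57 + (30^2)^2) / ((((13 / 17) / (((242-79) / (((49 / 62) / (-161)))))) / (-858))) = 211229437820148 / 7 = 30175633974306.86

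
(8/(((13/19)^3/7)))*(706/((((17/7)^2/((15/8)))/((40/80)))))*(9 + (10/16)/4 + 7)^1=6440379077055/20317856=316981.23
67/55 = 1.22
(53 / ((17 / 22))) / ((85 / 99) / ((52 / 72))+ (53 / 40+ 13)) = 6669520 / 1508563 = 4.42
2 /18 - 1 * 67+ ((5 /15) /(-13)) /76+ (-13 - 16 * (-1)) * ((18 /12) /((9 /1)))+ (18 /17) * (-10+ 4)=-10995997 /151164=-72.74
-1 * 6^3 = -216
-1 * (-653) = 653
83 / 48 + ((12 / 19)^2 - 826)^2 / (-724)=-939.73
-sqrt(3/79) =-sqrt(237)/79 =-0.19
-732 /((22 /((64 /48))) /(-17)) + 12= 8428 /11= 766.18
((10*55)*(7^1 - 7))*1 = 0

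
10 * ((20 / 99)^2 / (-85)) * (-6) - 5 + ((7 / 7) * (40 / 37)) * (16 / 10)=-6661019 / 2054943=-3.24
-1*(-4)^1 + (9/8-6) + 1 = 1/8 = 0.12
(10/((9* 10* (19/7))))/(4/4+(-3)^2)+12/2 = 10267/1710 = 6.00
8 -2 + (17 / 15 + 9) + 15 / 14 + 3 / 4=7541 / 420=17.95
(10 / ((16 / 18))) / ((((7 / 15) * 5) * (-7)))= -135 / 196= -0.69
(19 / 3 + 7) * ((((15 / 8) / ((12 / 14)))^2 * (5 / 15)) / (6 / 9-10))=-875 / 384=-2.28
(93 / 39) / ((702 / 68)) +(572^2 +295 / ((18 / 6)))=1493390341 / 4563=327282.56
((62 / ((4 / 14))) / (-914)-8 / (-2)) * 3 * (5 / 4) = 51585 / 3656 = 14.11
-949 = -949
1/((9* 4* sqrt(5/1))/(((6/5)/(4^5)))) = sqrt(5)/153600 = 0.00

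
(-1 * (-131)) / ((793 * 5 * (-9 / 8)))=-1048 / 35685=-0.03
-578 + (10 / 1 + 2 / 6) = -1703 / 3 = -567.67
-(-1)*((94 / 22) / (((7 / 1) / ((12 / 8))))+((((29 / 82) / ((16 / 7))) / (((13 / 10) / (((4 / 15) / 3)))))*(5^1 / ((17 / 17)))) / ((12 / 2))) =8194679 / 8864856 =0.92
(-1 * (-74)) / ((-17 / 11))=-814 / 17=-47.88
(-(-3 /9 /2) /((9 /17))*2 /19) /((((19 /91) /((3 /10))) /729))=34.71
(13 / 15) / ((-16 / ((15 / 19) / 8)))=-13 / 2432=-0.01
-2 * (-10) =20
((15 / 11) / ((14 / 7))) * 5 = 75 / 22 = 3.41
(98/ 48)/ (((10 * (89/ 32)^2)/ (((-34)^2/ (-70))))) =-258944/ 594075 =-0.44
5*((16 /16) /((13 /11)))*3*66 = 10890 /13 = 837.69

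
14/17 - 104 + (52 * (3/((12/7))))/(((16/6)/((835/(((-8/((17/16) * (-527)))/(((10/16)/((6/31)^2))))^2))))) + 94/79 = 189107928132784439041367/4866869035008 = 38856177713.54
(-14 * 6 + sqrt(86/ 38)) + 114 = 31.50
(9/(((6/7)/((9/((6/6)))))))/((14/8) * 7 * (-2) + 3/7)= -1323/337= -3.93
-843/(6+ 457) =-843/463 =-1.82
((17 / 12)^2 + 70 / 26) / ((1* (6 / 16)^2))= 35188 / 1053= 33.42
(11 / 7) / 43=11 / 301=0.04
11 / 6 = 1.83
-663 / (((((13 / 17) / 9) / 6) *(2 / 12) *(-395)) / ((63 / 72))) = 491589 / 790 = 622.26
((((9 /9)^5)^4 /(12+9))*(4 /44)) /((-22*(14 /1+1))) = -1 /76230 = -0.00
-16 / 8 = -2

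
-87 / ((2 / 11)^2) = -10527 / 4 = -2631.75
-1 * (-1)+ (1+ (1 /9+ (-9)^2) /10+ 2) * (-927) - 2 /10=-51496 /5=-10299.20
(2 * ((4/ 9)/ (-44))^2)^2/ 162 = 2/ 7780827681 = 0.00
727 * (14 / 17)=10178 / 17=598.71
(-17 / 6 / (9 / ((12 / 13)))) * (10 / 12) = -85 / 351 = -0.24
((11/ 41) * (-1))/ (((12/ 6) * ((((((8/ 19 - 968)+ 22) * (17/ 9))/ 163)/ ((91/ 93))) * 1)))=715407/ 59721748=0.01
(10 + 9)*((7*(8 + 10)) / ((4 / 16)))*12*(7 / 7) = 114912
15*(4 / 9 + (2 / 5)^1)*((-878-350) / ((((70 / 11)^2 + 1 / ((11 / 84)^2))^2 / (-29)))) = 2476627637 / 53604726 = 46.20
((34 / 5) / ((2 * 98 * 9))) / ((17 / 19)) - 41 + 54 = 13.00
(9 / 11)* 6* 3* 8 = 1296 / 11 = 117.82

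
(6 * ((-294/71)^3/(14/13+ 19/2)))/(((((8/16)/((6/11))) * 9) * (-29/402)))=2124865177344/31397742475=67.68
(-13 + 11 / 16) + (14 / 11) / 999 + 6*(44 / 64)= -1439335 / 175824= -8.19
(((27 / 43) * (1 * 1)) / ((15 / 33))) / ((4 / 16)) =1188 / 215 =5.53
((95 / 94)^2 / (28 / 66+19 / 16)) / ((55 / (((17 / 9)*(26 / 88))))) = 398905 / 62035347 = 0.01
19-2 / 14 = 18.86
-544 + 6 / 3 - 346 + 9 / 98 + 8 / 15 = -1304441 / 1470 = -887.37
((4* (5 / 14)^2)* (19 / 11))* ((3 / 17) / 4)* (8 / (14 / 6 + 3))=4275 / 73304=0.06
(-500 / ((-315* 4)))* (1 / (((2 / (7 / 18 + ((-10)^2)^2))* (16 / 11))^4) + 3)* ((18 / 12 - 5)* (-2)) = 384298177905106390061389225 / 990677827584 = 387914382662936.49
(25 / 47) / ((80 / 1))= 5 / 752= 0.01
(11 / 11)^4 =1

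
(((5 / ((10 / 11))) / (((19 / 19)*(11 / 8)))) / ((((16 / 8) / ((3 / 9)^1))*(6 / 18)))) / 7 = 2 / 7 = 0.29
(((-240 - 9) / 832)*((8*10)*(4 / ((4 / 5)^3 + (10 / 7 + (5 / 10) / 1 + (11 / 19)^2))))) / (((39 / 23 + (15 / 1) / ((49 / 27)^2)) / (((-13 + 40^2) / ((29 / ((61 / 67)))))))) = -233597857252729375 / 849316980467332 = -275.04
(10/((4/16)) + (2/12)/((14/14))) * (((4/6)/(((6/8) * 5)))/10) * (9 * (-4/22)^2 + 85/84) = 0.94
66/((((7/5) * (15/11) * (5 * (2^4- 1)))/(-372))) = -30008/175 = -171.47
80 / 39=2.05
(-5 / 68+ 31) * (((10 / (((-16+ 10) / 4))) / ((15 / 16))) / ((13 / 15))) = -56080 / 221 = -253.76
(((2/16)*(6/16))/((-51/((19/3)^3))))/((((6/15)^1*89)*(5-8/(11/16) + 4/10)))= 1886225/1793522304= 0.00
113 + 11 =124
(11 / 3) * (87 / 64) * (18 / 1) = 2871 / 32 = 89.72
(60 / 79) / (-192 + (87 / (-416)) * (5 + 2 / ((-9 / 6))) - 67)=-8320 / 2845659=-0.00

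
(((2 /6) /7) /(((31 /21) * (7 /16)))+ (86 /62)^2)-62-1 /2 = -813997 /13454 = -60.50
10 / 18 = 5 / 9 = 0.56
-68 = -68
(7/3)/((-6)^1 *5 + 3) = -7/81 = -0.09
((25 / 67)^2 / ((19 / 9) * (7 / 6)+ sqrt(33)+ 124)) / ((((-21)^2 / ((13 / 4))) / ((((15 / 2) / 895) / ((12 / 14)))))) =166456875 / 2094150220674568- 658125 * sqrt(33) / 1047075110337284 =0.00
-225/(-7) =225/7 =32.14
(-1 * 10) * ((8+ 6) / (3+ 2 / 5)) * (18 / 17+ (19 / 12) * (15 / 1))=-295225 / 289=-1021.54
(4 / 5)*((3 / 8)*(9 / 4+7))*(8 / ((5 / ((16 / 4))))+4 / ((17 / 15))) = 23421 / 850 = 27.55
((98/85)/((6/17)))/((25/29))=1421/375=3.79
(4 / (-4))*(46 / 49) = -46 / 49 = -0.94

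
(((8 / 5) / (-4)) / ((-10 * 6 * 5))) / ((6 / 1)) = 1 / 4500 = 0.00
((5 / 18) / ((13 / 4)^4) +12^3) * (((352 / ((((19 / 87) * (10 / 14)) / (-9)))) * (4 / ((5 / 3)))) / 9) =-126957679321088 / 13566475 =-9358192.11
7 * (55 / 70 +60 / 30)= 39 / 2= 19.50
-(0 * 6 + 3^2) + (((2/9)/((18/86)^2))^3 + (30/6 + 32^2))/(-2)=-456200156375/774840978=-588.77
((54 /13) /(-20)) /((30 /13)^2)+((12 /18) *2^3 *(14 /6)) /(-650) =-6803 /117000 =-0.06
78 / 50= 39 / 25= 1.56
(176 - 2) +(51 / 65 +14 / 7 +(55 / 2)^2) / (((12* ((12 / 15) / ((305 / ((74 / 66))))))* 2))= 672818727 / 61568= 10928.06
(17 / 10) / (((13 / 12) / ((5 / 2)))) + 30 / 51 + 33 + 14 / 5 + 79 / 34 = 94223 / 2210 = 42.63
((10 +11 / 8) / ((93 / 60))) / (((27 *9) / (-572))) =-17.27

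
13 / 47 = 0.28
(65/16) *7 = 455/16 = 28.44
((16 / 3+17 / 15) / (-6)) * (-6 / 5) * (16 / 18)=776 / 675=1.15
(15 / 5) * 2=6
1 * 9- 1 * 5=4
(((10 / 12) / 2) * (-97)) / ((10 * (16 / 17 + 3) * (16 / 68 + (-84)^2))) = -28033 / 192889248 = -0.00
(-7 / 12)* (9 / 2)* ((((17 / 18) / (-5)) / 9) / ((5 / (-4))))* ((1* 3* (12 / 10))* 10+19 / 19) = -4403 / 2700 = -1.63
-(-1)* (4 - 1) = 3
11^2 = 121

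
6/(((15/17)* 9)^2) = 578/6075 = 0.10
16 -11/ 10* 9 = 61/ 10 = 6.10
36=36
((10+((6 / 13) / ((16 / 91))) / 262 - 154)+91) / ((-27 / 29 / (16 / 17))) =53.57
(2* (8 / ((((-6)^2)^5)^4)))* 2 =1 / 417734204338866689619963936768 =0.00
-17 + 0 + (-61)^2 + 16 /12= 11116 /3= 3705.33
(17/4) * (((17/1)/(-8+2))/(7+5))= -289/288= -1.00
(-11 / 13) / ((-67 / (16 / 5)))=176 / 4355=0.04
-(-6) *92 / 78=92 / 13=7.08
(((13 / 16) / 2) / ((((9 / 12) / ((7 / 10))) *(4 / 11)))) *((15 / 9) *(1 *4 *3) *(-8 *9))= -3003 / 2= -1501.50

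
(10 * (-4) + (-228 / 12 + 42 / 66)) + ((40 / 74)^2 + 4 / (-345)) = -301762046 / 5195355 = -58.08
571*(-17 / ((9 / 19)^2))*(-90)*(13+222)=8234933450 / 9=914992605.56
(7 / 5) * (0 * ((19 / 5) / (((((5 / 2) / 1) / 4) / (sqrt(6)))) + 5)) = 0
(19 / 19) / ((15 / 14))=14 / 15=0.93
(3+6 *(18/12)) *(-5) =-60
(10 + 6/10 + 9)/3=98/15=6.53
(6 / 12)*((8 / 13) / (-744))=-1 / 2418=-0.00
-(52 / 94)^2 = -676 / 2209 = -0.31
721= 721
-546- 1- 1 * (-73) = -474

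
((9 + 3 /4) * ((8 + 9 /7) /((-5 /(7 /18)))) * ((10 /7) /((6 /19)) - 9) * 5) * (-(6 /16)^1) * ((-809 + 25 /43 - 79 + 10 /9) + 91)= 1527955195 /32508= 47002.44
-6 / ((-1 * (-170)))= -3 / 85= -0.04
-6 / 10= -3 / 5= -0.60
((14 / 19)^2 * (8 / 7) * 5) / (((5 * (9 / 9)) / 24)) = 14.89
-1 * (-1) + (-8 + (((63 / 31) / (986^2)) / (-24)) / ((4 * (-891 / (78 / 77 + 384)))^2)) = -691882462983155 / 98840351840384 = -7.00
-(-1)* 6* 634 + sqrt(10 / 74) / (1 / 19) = 19* sqrt(185) / 37 + 3804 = 3810.98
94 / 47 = 2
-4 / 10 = -2 / 5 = -0.40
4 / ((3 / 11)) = 14.67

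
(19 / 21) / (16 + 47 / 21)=0.05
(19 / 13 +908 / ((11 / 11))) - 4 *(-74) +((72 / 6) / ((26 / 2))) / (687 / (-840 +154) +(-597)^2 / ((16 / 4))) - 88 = 591960307205 / 529736623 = 1117.46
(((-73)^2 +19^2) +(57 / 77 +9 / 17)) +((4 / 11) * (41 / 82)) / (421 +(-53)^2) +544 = 775386967 / 124355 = 6235.27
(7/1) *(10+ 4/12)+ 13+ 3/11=2825/33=85.61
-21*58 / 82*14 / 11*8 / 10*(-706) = 24077424 / 2255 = 10677.35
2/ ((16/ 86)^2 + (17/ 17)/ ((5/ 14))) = 9245/ 13103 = 0.71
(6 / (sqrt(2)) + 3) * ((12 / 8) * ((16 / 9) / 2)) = 4 + 4 * sqrt(2) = 9.66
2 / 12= 1 / 6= 0.17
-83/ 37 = -2.24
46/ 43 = 1.07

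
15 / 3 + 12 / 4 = 8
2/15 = 0.13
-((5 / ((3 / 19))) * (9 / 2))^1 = -142.50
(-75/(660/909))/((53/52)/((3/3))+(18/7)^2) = -579033/42779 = -13.54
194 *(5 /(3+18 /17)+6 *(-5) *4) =-1589830 /69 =-23041.01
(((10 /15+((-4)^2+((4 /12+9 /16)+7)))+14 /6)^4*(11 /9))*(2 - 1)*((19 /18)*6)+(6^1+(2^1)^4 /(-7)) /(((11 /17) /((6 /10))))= 223517923396218497 /55180984320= 4050633.13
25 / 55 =5 / 11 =0.45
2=2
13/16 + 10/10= 29/16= 1.81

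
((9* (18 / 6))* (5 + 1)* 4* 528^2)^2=32635156665729024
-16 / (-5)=16 / 5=3.20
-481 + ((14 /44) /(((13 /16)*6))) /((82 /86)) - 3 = -8511872 /17589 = -483.93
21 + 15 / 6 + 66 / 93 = 1501 / 62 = 24.21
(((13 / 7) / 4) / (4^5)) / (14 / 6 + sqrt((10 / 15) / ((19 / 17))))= 741 / 3395584 - 39*sqrt(1938) / 23769088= 0.00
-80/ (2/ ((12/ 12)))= -40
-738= -738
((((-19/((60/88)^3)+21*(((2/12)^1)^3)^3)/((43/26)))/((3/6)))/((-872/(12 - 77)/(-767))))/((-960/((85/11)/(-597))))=55466256135860947/992597556112588800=0.06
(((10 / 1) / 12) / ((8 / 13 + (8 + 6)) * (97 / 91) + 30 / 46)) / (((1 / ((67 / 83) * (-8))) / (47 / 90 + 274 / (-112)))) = 1262820221 / 1979408070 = 0.64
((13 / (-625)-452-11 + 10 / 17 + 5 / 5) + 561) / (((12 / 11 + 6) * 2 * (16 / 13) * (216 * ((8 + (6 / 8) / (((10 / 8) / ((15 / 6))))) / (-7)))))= -5091163 / 261630000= -0.02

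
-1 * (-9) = 9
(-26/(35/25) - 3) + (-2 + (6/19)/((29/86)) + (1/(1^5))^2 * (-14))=-141301/3857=-36.63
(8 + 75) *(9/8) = 747/8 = 93.38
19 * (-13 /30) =-247 /30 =-8.23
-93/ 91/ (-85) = 93/ 7735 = 0.01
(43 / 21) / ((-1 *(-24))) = 43 / 504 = 0.09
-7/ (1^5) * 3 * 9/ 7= -27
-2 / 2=-1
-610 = -610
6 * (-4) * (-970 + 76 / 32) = 23223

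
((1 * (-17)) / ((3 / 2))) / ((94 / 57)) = -6.87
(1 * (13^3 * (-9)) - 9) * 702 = -13886964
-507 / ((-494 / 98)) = 1911 / 19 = 100.58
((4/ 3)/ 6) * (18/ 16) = 1/ 4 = 0.25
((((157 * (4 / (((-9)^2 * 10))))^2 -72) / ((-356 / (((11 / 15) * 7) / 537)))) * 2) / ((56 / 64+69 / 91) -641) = -0.00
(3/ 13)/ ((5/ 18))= 54/ 65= 0.83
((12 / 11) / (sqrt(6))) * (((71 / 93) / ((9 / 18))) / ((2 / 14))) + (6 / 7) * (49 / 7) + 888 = 1988 * sqrt(6) / 1023 + 894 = 898.76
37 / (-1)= -37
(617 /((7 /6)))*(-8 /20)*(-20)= 29616 /7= 4230.86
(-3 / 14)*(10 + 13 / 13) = -33 / 14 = -2.36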